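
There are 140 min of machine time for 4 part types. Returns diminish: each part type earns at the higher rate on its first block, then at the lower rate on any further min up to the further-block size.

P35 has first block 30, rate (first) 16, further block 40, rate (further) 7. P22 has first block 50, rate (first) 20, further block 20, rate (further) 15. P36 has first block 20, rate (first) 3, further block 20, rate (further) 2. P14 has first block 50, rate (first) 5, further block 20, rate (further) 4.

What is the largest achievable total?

Order all 8 blocks by rate: P22/T1 20 > P35/T1 16 > P22/T2 15 > P35/T2 7 > P14/T1 5 > P14/T2 4 > P36/T1 3 > P36/T2 2.
P22 T1 at 20: fill all 50 → 90 left.
P35/T1 (16): +30 → 60 left.
Fill P22 T2 block (20 at 15) → 40 left.
P35/T2 (7): +40 → 0 left.
Total = 20×50 + 16×30 + 15×20 + 7×40 = 2060.

2060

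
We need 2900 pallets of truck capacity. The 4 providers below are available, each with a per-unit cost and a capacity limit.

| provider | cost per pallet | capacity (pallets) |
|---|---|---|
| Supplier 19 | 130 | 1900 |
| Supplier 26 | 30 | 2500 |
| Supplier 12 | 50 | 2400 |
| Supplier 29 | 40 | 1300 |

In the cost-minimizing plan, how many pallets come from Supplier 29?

Fill from the cheapest provider first.
Take 2500 from Supplier 26 at 30 — need 400 more.
Supplier 29 (40): take the remaining 400 — done.
Supplier 12, Supplier 19: unused.

400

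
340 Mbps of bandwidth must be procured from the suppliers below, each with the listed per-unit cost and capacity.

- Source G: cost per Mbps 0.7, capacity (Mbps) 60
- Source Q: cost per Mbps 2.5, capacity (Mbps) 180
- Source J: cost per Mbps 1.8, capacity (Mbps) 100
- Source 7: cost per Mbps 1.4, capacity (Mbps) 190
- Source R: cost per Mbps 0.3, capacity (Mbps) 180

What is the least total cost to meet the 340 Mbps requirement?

236

Fill from the cheapest supplier first.
Source R at 0.3: take all 180 Mbps — 160 still needed.
Take 60 from Source G at 0.7 — need 100 more.
Source 7 at 1.4: take 100 of its 190 — requirement met.
Source J, Source Q: unused.
Cost = 180×0.3 + 60×0.7 + 100×1.4 = 236.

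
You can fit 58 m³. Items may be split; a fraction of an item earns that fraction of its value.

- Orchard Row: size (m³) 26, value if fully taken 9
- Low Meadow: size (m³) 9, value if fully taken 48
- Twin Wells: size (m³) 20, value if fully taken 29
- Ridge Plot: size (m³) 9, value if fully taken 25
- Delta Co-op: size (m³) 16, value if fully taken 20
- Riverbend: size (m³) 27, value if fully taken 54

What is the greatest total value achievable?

145.85

Sort by value density: Low Meadow 48/9≈5.33, Ridge Plot 25/9≈2.78, Riverbend 54/27≈2, Twin Wells 29/20≈1.45, Delta Co-op 20/16≈1.25, Orchard Row 9/26≈0.346.
Take all of Low Meadow (9 m³, value 48) — 49 m³ left.
All 9 m³ of Ridge Plot fit (value 25) — 40 remain.
Take all of Riverbend (27 m³, value 54) — 13 m³ left.
Fill the last 13 m³ with part of Twin Wells: 13/20 of it earns 18.85.
Total value = 145.85.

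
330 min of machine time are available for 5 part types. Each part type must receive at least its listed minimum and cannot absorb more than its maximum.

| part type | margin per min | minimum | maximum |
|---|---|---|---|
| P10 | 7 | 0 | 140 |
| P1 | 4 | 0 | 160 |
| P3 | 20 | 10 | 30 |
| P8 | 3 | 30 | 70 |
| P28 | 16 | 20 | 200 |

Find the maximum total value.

Meeting every minimum uses 0+0+10+30+20 = 60 min, leaving 270.
Order the part types by margin per min: P3 20 > P28 16 > P10 7 > P1 4 > P8 3.
P3 takes 20 more to reach its cap of 30 — 250 left.
Give P28 180 more to hit its cap of 200 — 70 left.
Only 70 left; P10 takes them to reach 70.
Total = 7×70 + 20×30 + 3×30 + 16×200 = 4380.

4380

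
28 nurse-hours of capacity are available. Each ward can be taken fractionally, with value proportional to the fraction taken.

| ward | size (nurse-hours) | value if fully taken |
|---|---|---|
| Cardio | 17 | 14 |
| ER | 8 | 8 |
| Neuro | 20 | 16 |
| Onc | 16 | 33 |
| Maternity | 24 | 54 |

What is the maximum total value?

Sort by value density: Maternity 54/24≈2.25, Onc 33/16≈2.06, ER 8/8≈1, Cardio 14/17≈0.824, Neuro 16/20≈0.8.
Maternity: take in full, 24 nurse-hours for value 54 — 4 left.
Only 4 nurse-hours remain; take 4/16 of Onc for value 33×4/16 = 8.25.
Total value = 62.25.

62.25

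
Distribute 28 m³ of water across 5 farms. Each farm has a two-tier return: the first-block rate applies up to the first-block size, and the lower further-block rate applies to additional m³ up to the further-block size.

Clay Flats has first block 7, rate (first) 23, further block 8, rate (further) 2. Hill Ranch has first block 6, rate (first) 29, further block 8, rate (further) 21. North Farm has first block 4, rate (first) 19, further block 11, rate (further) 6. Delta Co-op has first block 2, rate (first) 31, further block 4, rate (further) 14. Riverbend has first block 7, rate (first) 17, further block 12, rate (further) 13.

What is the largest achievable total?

658

Order all 10 blocks by rate: Delta Co-op/first 31 > Hill Ranch/first 29 > Clay Flats/first 23 > Hill Ranch/second 21 > North Farm/first 19 > Riverbend/first 17 > Delta Co-op/second 14 > Riverbend/second 13 > North Farm/second 6 > Clay Flats/second 2.
Delta Co-op first at 31: fill all 2 → 26 left.
Hill Ranch first at 29: fill all 6 → 20 left.
Fill Clay Flats first block (7 at 23) → 13 left.
Fill Hill Ranch second block (8 at 21) → 5 left.
North Farm/first (19): +4 → 1 left.
Riverbend/first: +1 of 7 at 17; pool empty.
Total = 31×2 + 29×6 + 23×7 + 21×8 + 19×4 + 17×1 = 658.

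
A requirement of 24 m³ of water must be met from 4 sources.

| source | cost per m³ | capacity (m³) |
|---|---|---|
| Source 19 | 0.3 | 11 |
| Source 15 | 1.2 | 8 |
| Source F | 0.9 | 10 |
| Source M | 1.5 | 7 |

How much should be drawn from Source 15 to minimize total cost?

3

Cheapest first:
Source 19 at 0.3: take all 11 m³ — 13 still needed.
Source F at 0.9: take all 10 m³ — 3 still needed.
Take 3 from Source 15 at 1.2 to finish.
Source M: unused.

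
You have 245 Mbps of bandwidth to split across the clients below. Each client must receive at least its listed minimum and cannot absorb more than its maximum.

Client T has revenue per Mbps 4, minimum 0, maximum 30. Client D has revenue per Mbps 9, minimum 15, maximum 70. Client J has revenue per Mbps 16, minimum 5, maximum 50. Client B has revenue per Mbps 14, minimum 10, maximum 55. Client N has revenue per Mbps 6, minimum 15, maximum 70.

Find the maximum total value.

Meeting every minimum uses 0+15+5+10+15 = 45 Mbps, leaving 200.
Order the clients by revenue per Mbps: Client J 16 > Client B 14 > Client D 9 > Client N 6 > Client T 4.
Client J: +45 to 50 (cap) → 155 left.
Client B: +45 to 55 (cap) → 110 left.
Give Client D 55 more to hit its cap of 70 → 55 left.
Client N: +55 to 70 (cap) → 0 left.
Total = 9×70 + 16×50 + 14×55 + 6×70 = 2620.

2620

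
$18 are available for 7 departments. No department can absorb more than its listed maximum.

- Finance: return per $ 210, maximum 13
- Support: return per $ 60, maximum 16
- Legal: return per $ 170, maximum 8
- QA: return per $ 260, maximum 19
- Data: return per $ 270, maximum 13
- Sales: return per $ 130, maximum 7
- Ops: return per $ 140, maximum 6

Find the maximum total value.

Highest return per $ first: Data 270 > QA 260 > Finance 210 > Legal 170 > Ops 140 > Sales 130 > Support 60.
Give Data 13 to hit its cap of 13 — 5 left.
QA: +5 (room for 19) → 5. Pool exhausted.
Total = 260×5 + 270×13 = 4810.

4810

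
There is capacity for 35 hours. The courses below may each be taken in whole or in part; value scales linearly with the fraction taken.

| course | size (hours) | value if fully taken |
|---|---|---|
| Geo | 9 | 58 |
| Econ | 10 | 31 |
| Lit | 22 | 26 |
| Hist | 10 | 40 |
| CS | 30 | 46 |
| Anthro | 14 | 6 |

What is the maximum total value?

138.2

Best value per unit of size first: Geo 58/9≈6.44, Hist 40/10≈4, Econ 31/10≈3.1, CS 46/30≈1.53, Lit 26/22≈1.18, Anthro 6/14≈0.429.
All 9 hours of Geo fit (value 58) ; 26 remain.
Hist: take in full, 10 hours for value 40 ; 16 left.
Econ: take in full, 10 hours for value 31 ; 6 left.
6 hours left: a 6/30 share of CS gives 46×6/30 = 9.2.
Total value = 138.2.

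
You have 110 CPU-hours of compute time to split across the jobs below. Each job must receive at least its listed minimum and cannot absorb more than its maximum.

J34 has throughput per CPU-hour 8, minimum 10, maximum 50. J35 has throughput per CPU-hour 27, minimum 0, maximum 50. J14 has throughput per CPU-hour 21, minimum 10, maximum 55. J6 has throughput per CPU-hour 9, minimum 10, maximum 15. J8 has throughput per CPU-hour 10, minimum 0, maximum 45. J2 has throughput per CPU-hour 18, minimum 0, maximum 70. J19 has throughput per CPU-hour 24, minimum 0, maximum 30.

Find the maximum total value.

Meeting every minimum uses 10+0+10+10+0+0+0 = 30 CPU-hours, leaving 80.
Highest throughput per CPU-hour first: J35 27 > J19 24 > J14 21 > J2 18 > J8 10 > J6 9 > J34 8.
Give J35 50 more to hit its cap of 50 → 30 left.
J19: +30 to 30 (cap) → 0 left.
Total = 8×10 + 27×50 + 21×10 + 9×10 + 24×30 = 2450.

2450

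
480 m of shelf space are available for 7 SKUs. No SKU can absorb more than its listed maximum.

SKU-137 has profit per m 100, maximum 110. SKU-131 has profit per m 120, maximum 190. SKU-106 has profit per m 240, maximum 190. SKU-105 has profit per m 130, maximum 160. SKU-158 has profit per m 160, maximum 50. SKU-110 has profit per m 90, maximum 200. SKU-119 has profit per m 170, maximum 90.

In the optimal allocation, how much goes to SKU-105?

150

Highest profit per m first: SKU-106 240 > SKU-119 170 > SKU-158 160 > SKU-105 130 > SKU-131 120 > SKU-137 100 > SKU-110 90.
SKU-106 takes 190 to reach its cap of 190 ; 290 left.
SKU-119 takes 90 to reach its cap of 90 ; 200 left.
SKU-158 takes 50 to reach its cap of 50 ; 150 left.
SKU-105 has room for 160 but only 150 remain, so it gets 150.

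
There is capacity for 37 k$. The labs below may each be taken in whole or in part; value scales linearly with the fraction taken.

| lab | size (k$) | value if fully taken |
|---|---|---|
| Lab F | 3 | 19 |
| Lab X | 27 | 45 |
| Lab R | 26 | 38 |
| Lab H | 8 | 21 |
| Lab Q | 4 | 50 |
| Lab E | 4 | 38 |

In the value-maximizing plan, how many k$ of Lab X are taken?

Best value per unit of size first: Lab Q 50/4≈12.5, Lab E 38/4≈9.5, Lab F 19/3≈6.33, Lab H 21/8≈2.62, Lab X 45/27≈1.67, Lab R 38/26≈1.46.
Take all of Lab Q (4 k$, value 50) → 33 k$ left.
Take all of Lab E (4 k$, value 38) → 29 k$ left.
Lab F: take in full, 3 k$ for value 19 → 26 left.
All 8 k$ of Lab H fit (value 21) → 18 remain.
Only 18 k$ remain; take 18/27 of Lab X for value 45×18/27 = 30.

18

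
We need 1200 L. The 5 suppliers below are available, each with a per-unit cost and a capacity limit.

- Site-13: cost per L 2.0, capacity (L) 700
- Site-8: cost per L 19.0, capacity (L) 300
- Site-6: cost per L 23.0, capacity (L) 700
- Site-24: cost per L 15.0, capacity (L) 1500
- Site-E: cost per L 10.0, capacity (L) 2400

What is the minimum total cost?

6400

Fill from the cheapest supplier first.
Site-13 at 2.0: take all 700 L → 500 still needed.
Site-E (10.0): take the remaining 500 → done.
Site-24, Site-8, Site-6: unused.
Cost = 700×2.0 + 500×10.0 = 6400.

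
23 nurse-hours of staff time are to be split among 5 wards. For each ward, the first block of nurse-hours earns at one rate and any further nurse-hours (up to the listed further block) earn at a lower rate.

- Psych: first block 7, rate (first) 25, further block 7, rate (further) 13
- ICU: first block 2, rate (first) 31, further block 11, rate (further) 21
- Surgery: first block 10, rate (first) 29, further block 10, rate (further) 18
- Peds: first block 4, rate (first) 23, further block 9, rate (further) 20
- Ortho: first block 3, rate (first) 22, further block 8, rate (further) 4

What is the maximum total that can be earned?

Order all 10 blocks by rate: ICU/tier1 31 > Surgery/tier1 29 > Psych/tier1 25 > Peds/tier1 23 > Ortho/tier1 22 > ICU/tier2 21 > Peds/tier2 20 > Surgery/tier2 18 > Psych/tier2 13 > Ortho/tier2 4.
Fill ICU tier1 block (2 at 31) ; 21 left.
Surgery tier1 at 29: fill all 10 ; 11 left.
Fill Psych tier1 block (7 at 25) ; 4 left.
Peds tier1 at 23: fill all 4 ; 0 left.
Total = 31×2 + 29×10 + 25×7 + 23×4 = 619.

619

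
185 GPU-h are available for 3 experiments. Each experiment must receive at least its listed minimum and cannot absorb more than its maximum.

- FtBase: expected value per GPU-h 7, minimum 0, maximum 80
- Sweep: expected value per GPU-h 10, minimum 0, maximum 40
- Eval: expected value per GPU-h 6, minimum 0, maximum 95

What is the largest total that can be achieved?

Meeting every minimum uses 0+0+0 = 0 GPU-h, leaving 185.
Order the experiments by expected value per GPU-h: Sweep 10 > FtBase 7 > Eval 6.
Sweep: +40 to 40 (cap) ; 145 left.
FtBase: +80 to 80 (cap) ; 65 left.
Eval has room for 95 more but only 65 remain, so it gets 65.
Total = 7×80 + 10×40 + 6×65 = 1350.

1350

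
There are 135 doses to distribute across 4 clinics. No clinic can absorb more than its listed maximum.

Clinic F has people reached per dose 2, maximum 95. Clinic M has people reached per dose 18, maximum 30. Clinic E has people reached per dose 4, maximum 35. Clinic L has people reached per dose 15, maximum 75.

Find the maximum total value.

Rank by people reached per dose: Clinic M 18 > Clinic L 15 > Clinic E 4 > Clinic F 2.
Clinic M: +30 to 30 (cap) — 105 left.
Give Clinic L 75 to hit its cap of 75 — 30 left.
Clinic E has room for 35 but only 30 remain, so it gets 30.
Total = 18×30 + 4×30 + 15×75 = 1785.

1785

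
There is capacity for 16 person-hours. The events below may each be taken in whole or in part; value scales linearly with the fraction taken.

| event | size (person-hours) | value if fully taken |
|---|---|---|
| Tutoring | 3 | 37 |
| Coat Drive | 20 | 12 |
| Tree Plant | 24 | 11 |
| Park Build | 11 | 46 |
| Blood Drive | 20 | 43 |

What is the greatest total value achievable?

87.3

Rank by value-to-size ratio: Tutoring 37/3≈12.3, Park Build 46/11≈4.18, Blood Drive 43/20≈2.15, Coat Drive 12/20≈0.6, Tree Plant 11/24≈0.458.
Take all of Tutoring (3 person-hours, value 37) → 13 person-hours left.
All 11 person-hours of Park Build fit (value 46) → 2 remain.
2 person-hours left: a 2/20 share of Blood Drive gives 43×2/20 = 4.3.
Total value = 87.3.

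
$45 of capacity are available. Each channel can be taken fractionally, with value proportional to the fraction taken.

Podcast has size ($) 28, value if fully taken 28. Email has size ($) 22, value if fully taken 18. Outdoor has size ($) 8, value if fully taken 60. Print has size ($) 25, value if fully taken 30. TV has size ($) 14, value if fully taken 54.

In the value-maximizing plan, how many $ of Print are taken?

23

Sort by value density: Outdoor 60/8≈7.5, TV 54/14≈3.86, Print 30/25≈1.2, Podcast 28/28≈1, Email 18/22≈0.818.
Outdoor: take in full, 8 $ for value 60 ; 37 left.
Take all of TV (14 $, value 54) ; 23 $ left.
Only 23 $ remain; take 23/25 of Print for value 30×23/25 = 27.6.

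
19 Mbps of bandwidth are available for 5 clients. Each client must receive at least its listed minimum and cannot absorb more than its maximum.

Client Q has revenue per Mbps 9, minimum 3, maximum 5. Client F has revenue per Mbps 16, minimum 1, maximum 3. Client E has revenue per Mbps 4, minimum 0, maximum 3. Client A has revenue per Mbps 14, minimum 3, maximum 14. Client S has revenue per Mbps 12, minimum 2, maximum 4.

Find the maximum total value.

253

Meeting every minimum uses 3+1+0+3+2 = 9 Mbps, leaving 10.
Order the clients by revenue per Mbps: Client F 16 > Client A 14 > Client S 12 > Client Q 9 > Client E 4.
Give Client F 2 more to hit its cap of 3 — 8 left.
Only 8 left; Client A takes them to reach 11.
Total = 9×3 + 16×3 + 14×11 + 12×2 = 253.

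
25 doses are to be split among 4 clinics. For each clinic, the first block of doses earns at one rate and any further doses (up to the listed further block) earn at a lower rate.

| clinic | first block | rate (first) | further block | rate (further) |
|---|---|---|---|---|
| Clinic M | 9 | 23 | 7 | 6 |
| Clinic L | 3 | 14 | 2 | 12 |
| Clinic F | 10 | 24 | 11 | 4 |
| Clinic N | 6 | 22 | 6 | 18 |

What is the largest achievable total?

579

Order all 8 blocks by rate: Clinic F/first 24 > Clinic M/first 23 > Clinic N/first 22 > Clinic N/second 18 > Clinic L/first 14 > Clinic L/second 12 > Clinic M/second 6 > Clinic F/second 4.
Fill Clinic F first block (10 at 24) ; 15 left.
Clinic M first at 23: fill all 9 ; 6 left.
Clinic N first at 22: fill all 6 ; 0 left.
Total = 24×10 + 23×9 + 22×6 = 579.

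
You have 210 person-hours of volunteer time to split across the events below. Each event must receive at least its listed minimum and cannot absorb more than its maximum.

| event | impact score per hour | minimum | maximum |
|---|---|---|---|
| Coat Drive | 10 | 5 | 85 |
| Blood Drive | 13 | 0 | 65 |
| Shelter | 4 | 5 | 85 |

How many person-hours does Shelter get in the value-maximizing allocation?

60

Meeting every minimum uses 5+0+5 = 10 person-hours, leaving 200.
Order the events by impact score per hour: Blood Drive 13 > Coat Drive 10 > Shelter 4.
Give Blood Drive 65 more to hit its cap of 65 — 135 left.
Give Coat Drive 80 more to hit its cap of 85 — 55 left.
Shelter has room for 80 more but only 55 remain, so it gets 60.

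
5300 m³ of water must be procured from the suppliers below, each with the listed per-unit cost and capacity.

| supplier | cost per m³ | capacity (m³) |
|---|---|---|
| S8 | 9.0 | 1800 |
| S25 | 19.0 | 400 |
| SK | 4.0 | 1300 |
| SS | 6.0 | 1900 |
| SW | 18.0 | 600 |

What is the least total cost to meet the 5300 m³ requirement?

38200

Fill from the cheapest supplier first.
SK at 4.0: take all 1300 m³ → 4000 still needed.
Take 1900 from SS at 6.0 → need 2100 more.
S8 at 9.0: take all 1800 m³ → 300 still needed.
SW at 18.0: take 300 of its 600 → requirement met.
S25: unused.
Cost = 1300×4.0 + 1900×6.0 + 1800×9.0 + 300×18.0 = 38200.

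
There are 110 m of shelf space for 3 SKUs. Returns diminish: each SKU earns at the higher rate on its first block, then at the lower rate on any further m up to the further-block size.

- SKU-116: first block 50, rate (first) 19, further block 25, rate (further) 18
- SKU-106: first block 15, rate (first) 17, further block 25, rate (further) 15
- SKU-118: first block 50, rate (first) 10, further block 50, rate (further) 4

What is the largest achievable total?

1955

Order all 6 blocks by rate: SKU-116/first 19 > SKU-116/second 18 > SKU-106/first 17 > SKU-106/second 15 > SKU-118/first 10 > SKU-118/second 4.
SKU-116 first at 19: fill all 50 ; 60 left.
SKU-116/second (18): +25 ; 35 left.
Fill SKU-106 first block (15 at 17) ; 20 left.
SKU-106/second: +20 of 25 at 15; pool empty.
Total = 19×50 + 18×25 + 17×15 + 15×20 = 1955.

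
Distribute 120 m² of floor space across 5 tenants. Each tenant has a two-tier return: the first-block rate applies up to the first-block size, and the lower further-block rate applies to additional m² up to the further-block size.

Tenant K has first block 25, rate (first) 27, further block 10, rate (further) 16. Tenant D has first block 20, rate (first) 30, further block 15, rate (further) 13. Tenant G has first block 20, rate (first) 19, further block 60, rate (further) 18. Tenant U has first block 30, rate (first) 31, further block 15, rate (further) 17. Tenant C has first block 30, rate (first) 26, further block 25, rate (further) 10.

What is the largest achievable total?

Order all 10 blocks by rate: Tenant U/tier1 31 > Tenant D/tier1 30 > Tenant K/tier1 27 > Tenant C/tier1 26 > Tenant G/tier1 19 > Tenant G/tier2 18 > Tenant U/tier2 17 > Tenant K/tier2 16 > Tenant D/tier2 13 > Tenant C/tier2 10.
Fill Tenant U tier1 block (30 at 31) → 90 left.
Tenant D tier1 at 30: fill all 20 → 70 left.
Tenant K tier1 at 27: fill all 25 → 45 left.
Fill Tenant C tier1 block (30 at 26) → 15 left.
Tenant G/tier1: +15 of 20 at 19; pool empty.
Total = 31×30 + 30×20 + 27×25 + 26×30 + 19×15 = 3270.

3270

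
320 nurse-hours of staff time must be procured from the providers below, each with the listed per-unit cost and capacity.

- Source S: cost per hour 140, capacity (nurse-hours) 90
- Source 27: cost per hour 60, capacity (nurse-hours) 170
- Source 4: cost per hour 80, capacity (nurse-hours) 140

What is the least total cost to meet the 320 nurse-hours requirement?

Use providers in increasing cost order.
Take 170 from Source 27 at 60 ; need 150 more.
Take 140 from Source 4 at 80 ; need 10 more.
Take 10 from Source S at 140 to finish.
Cost = 170×60 + 140×80 + 10×140 = 22800.

22800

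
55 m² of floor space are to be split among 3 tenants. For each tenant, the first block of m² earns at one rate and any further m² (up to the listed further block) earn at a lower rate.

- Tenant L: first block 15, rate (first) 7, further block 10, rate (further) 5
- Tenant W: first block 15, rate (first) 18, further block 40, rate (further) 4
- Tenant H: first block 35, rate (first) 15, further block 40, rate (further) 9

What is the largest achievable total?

840

Order all 6 blocks by rate: Tenant W/tier1 18 > Tenant H/tier1 15 > Tenant H/tier2 9 > Tenant L/tier1 7 > Tenant L/tier2 5 > Tenant W/tier2 4.
Tenant W tier1 at 18: fill all 15 → 40 left.
Tenant H tier1 at 15: fill all 35 → 5 left.
5 remain; put them into Tenant H tier2 at 9.
Total = 18×15 + 15×35 + 9×5 = 840.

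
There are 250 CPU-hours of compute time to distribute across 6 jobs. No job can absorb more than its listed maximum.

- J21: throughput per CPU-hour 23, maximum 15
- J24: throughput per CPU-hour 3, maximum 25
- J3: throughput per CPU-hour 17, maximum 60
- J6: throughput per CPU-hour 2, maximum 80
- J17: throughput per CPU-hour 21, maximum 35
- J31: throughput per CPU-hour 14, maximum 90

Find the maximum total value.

3485

Rank by throughput per CPU-hour: J21 23 > J17 21 > J3 17 > J31 14 > J24 3 > J6 2.
J21: +15 to 15 (cap) — 235 left.
J17 takes 35 to reach its cap of 35 — 200 left.
Give J3 60 to hit its cap of 60 — 140 left.
J31 takes 90 to reach its cap of 90 — 50 left.
J24 takes 25 to reach its cap of 25 — 25 left.
J6 has room for 80 but only 25 remain, so it gets 25.
Total = 23×15 + 3×25 + 17×60 + 2×25 + 21×35 + 14×90 = 3485.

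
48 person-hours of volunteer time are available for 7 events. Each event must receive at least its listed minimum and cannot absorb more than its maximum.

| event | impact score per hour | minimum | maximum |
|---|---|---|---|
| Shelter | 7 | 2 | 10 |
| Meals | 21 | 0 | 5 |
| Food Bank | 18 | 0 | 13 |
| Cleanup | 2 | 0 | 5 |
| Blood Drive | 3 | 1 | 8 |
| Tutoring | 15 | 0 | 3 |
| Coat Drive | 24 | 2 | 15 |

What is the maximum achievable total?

Meeting every minimum uses 2+0+0+0+1+0+2 = 5 person-hours, leaving 43.
Highest impact score per hour first: Coat Drive 24 > Meals 21 > Food Bank 18 > Tutoring 15 > Shelter 7 > Blood Drive 3 > Cleanup 2.
Coat Drive: +13 to 15 (cap) ; 30 left.
Give Meals 5 more to hit its cap of 5 ; 25 left.
Food Bank: +13 to 13 (cap) ; 12 left.
Tutoring: +3 to 3 (cap) ; 9 left.
Shelter: +8 to 10 (cap) ; 1 left.
Only 1 left; Blood Drive takes them to reach 2.
Total = 7×10 + 21×5 + 18×13 + 3×2 + 15×3 + 24×15 = 820.

820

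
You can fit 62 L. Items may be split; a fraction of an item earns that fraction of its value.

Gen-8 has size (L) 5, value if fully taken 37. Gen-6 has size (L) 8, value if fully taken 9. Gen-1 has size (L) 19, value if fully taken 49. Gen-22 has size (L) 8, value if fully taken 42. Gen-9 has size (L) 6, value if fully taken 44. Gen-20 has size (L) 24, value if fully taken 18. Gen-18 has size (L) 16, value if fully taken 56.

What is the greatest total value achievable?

237

Rank by value-to-size ratio: Gen-8 37/5≈7.4, Gen-9 44/6≈7.33, Gen-22 42/8≈5.25, Gen-18 56/16≈3.5, Gen-1 49/19≈2.58, Gen-6 9/8≈1.12, Gen-20 18/24≈0.75.
All 5 L of Gen-8 fit (value 37) → 57 remain.
Take all of Gen-9 (6 L, value 44) → 51 L left.
Gen-22: take in full, 8 L for value 42 → 43 left.
All 16 L of Gen-18 fit (value 56) → 27 remain.
Gen-1: take in full, 19 L for value 49 → 8 left.
Gen-6: take in full, 8 L for value 9 → 0 left.
Total value = 237.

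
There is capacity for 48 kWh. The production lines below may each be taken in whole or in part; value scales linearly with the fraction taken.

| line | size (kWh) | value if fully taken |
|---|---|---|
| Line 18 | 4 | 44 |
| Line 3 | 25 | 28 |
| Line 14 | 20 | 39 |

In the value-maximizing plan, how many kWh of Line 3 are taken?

24

Rank by value-to-size ratio: Line 18 44/4≈11, Line 14 39/20≈1.95, Line 3 28/25≈1.12.
Line 18: take in full, 4 kWh for value 44 → 44 left.
Line 14: take in full, 20 kWh for value 39 → 24 left.
Only 24 kWh remain; take 24/25 of Line 3 for value 28×24/25 = 26.88.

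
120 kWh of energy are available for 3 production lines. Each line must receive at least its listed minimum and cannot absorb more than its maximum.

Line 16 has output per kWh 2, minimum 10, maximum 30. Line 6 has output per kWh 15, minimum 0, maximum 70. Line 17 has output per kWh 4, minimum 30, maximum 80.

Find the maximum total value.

1230

Meeting every minimum uses 10+0+30 = 40 kWh, leaving 80.
Rank by output per kWh: Line 6 15 > Line 17 4 > Line 16 2.
Line 6: +70 to 70 (cap) → 10 left.
Line 17 has room for 50 more but only 10 remain, so it gets 40.
Total = 2×10 + 15×70 + 4×40 = 1230.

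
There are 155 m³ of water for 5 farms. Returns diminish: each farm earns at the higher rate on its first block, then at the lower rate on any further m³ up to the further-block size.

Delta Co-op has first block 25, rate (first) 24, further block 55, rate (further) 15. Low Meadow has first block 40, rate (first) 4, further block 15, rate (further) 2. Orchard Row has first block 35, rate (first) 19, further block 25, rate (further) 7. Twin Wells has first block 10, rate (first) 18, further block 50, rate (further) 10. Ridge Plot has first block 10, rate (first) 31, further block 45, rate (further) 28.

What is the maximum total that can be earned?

Rank every tier by rate: Ridge Plot/first 31 > Ridge Plot/second 28 > Delta Co-op/first 24 > Orchard Row/first 19 > Twin Wells/first 18 > Delta Co-op/second 15 > Twin Wells/second 10 > Orchard Row/second 7 > Low Meadow/first 4 > Low Meadow/second 2.
Ridge Plot/first (31): +10 ; 145 left.
Ridge Plot/second (28): +45 ; 100 left.
Fill Delta Co-op first block (25 at 24) ; 75 left.
Orchard Row first at 19: fill all 35 ; 40 left.
Fill Twin Wells first block (10 at 18) ; 30 left.
30 remain; put them into Delta Co-op second at 15.
Total = 31×10 + 28×45 + 24×25 + 19×35 + 18×10 + 15×30 = 3465.

3465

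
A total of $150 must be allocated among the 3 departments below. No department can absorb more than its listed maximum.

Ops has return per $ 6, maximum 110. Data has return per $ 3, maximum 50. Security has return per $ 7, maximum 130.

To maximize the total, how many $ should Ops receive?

20

Highest return per $ first: Security 7 > Ops 6 > Data 3.
Give Security 130 to hit its cap of 130 ; 20 left.
Ops: +20 (room for 110) → 20. Pool exhausted.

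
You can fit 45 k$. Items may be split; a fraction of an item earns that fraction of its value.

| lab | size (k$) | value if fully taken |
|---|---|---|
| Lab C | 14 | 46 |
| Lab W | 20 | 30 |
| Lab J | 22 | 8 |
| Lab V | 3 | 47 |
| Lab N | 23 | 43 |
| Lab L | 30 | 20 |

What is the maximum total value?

Sort by value density: Lab V 47/3≈15.7, Lab C 46/14≈3.29, Lab N 43/23≈1.87, Lab W 30/20≈1.5, Lab L 20/30≈0.667, Lab J 8/22≈0.364.
Take all of Lab V (3 k$, value 47) ; 42 k$ left.
All 14 k$ of Lab C fit (value 46) ; 28 remain.
Take all of Lab N (23 k$, value 43) ; 5 k$ left.
Only 5 k$ remain; take 5/20 of Lab W for value 30×5/20 = 7.5.
Total value = 143.5.

143.5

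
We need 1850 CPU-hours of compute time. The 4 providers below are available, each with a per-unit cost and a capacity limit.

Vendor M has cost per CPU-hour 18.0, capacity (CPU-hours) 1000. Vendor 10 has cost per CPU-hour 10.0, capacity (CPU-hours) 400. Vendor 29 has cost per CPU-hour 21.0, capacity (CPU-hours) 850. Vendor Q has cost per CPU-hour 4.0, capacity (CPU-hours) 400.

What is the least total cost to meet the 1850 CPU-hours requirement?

Cheapest first:
Vendor Q at 4.0: take all 400 CPU-hours — 1450 still needed.
Take 400 from Vendor 10 at 10.0 — need 1050 more.
Vendor M (18.0): use full 1000 — 50 CPU-hours to go.
Vendor 29 (21.0): take the remaining 50 — done.
Cost = 400×4.0 + 400×10.0 + 1000×18.0 + 50×21.0 = 24650.

24650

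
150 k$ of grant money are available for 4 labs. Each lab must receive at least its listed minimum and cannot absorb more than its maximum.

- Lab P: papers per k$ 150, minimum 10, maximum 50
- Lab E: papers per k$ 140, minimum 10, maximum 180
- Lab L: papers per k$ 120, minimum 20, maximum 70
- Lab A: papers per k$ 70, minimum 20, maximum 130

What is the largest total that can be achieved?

19700

Meeting every minimum uses 10+10+20+20 = 60 k$, leaving 90.
Rank by papers per k$: Lab P 150 > Lab E 140 > Lab L 120 > Lab A 70.
Give Lab P 40 more to hit its cap of 50 → 50 left.
Lab E has room for 170 more but only 50 remain, so it gets 60.
Total = 150×50 + 140×60 + 120×20 + 70×20 = 19700.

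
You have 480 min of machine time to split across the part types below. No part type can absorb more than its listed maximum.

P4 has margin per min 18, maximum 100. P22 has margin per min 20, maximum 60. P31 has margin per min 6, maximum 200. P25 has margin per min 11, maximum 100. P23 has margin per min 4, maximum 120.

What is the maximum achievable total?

Order the part types by margin per min: P22 20 > P4 18 > P25 11 > P31 6 > P23 4.
Give P22 60 to hit its cap of 60 — 420 left.
P4: +100 to 100 (cap) — 320 left.
P25 takes 100 to reach its cap of 100 — 220 left.
Give P31 200 to hit its cap of 200 — 20 left.
Only 20 left; P23 takes them to reach 20.
Total = 18×100 + 20×60 + 6×200 + 11×100 + 4×20 = 5380.

5380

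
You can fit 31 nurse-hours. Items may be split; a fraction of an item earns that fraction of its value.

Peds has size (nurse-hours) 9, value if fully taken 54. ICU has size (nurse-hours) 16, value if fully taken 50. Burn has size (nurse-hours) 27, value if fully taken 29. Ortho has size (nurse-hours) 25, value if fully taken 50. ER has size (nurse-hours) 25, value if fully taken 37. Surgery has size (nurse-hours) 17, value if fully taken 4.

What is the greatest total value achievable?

116

Rank by value-to-size ratio: Peds 54/9≈6, ICU 50/16≈3.12, Ortho 50/25≈2, ER 37/25≈1.48, Burn 29/27≈1.07, Surgery 4/17≈0.235.
All 9 nurse-hours of Peds fit (value 54) ; 22 remain.
All 16 nurse-hours of ICU fit (value 50) ; 6 remain.
6 nurse-hours left: a 6/25 share of Ortho gives 50×6/25 = 12.
Total value = 116.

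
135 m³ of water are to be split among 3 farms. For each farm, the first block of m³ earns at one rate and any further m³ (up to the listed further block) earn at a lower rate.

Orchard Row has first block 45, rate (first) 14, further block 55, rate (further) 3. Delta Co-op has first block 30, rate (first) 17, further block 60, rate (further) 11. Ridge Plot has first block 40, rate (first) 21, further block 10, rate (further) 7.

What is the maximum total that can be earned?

2200

Treat each block as its own option and order by rate: Ridge Plot/first 21 > Delta Co-op/first 17 > Orchard Row/first 14 > Delta Co-op/second 11 > Ridge Plot/second 7 > Orchard Row/second 3.
Fill Ridge Plot first block (40 at 21) — 95 left.
Fill Delta Co-op first block (30 at 17) — 65 left.
Orchard Row first at 14: fill all 45 — 20 left.
Delta Co-op/second: +20 of 60 at 11; pool empty.
Total = 21×40 + 17×30 + 14×45 + 11×20 = 2200.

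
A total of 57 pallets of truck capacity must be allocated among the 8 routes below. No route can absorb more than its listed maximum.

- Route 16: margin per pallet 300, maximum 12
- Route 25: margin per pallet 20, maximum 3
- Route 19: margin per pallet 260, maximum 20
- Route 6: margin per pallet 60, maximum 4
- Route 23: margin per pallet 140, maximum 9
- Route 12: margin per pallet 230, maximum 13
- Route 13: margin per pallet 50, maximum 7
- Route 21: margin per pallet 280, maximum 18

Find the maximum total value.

Order the routes by margin per pallet: Route 16 300 > Route 21 280 > Route 19 260 > Route 12 230 > Route 23 140 > Route 6 60 > Route 13 50 > Route 25 20.
Route 16: +12 to 12 (cap) → 45 left.
Route 21: +18 to 18 (cap) → 27 left.
Give Route 19 20 to hit its cap of 20 → 7 left.
Route 12: +7 (room for 13) → 7. Pool exhausted.
Total = 300×12 + 260×20 + 230×7 + 280×18 = 15450.

15450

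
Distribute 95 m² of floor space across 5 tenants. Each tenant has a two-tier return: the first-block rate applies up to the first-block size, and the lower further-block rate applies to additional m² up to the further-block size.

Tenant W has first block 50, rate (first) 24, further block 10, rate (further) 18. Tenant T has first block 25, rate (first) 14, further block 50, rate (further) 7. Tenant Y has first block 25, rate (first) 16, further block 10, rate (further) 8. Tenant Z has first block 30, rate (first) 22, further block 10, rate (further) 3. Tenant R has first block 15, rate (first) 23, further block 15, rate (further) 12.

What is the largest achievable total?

Treat each block as its own option and order by rate: Tenant W/first 24 > Tenant R/first 23 > Tenant Z/first 22 > Tenant W/second 18 > Tenant Y/first 16 > Tenant T/first 14 > Tenant R/second 12 > Tenant Y/second 8 > Tenant T/second 7 > Tenant Z/second 3.
Tenant W first at 24: fill all 50 — 45 left.
Tenant R first at 23: fill all 15 — 30 left.
Fill Tenant Z first block (30 at 22) — 0 left.
Total = 24×50 + 23×15 + 22×30 = 2205.

2205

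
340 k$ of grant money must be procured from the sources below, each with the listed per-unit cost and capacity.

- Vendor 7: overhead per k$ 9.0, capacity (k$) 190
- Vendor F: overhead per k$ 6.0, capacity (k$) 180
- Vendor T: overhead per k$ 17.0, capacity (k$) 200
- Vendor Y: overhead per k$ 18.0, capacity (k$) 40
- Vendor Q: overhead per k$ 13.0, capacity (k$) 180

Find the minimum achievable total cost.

2520

Cheapest first:
Vendor F (6.0): use full 180 → 160 k$ to go.
Take 160 from Vendor 7 at 9.0 to finish.
Vendor Q, Vendor T, Vendor Y: unused.
Cost = 180×6.0 + 160×9.0 = 2520.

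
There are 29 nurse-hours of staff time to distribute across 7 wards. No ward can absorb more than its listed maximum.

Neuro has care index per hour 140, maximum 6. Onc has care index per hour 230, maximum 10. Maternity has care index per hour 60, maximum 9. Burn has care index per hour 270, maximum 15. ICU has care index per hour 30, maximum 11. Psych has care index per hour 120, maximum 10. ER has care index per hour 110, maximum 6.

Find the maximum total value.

Highest care index per hour first: Burn 270 > Onc 230 > Neuro 140 > Psych 120 > ER 110 > Maternity 60 > ICU 30.
Burn takes 15 to reach its cap of 15 — 14 left.
Give Onc 10 to hit its cap of 10 — 4 left.
Neuro: +4 (room for 6) → 4. Pool exhausted.
Total = 140×4 + 230×10 + 270×15 = 6910.

6910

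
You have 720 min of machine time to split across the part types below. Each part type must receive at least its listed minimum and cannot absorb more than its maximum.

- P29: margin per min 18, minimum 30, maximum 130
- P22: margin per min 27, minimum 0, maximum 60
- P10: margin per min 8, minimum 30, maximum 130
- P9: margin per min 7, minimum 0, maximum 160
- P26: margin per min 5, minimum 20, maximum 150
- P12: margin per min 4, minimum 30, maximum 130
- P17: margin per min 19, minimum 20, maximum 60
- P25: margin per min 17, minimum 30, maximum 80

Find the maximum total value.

9090

Meeting every minimum uses 30+0+30+0+20+30+20+30 = 160 min, leaving 560.
Order the part types by margin per min: P22 27 > P17 19 > P29 18 > P25 17 > P10 8 > P9 7 > P26 5 > P12 4.
Give P22 60 more to hit its cap of 60 → 500 left.
Give P17 40 more to hit its cap of 60 → 460 left.
P29 takes 100 more to reach its cap of 130 → 360 left.
P25 takes 50 more to reach its cap of 80 → 310 left.
Give P10 100 more to hit its cap of 130 → 210 left.
P9 takes 160 more to reach its cap of 160 → 50 left.
P26 has room for 130 more but only 50 remain, so it gets 70.
Total = 18×130 + 27×60 + 8×130 + 7×160 + 5×70 + 4×30 + 19×60 + 17×80 = 9090.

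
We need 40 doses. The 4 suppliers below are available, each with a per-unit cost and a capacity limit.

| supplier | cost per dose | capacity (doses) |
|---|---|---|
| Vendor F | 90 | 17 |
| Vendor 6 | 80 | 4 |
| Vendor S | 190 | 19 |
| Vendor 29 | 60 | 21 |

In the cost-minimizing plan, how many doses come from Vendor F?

15

Use suppliers in increasing cost order.
Take 21 from Vendor 29 at 60 → need 19 more.
Take 4 from Vendor 6 at 80 → need 15 more.
Vendor F at 90: take 15 of its 17 → requirement met.
Vendor S: unused.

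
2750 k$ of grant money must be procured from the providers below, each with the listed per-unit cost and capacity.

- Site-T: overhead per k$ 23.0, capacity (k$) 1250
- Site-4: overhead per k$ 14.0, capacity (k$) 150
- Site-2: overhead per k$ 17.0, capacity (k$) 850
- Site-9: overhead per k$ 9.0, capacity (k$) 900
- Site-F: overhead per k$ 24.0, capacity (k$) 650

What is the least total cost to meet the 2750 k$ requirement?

Cheapest first:
Site-9 at 9.0: take all 900 k$ — 1850 still needed.
Take 150 from Site-4 at 14.0 — need 1700 more.
Site-2 at 17.0: take all 850 k$ — 850 still needed.
Site-T at 23.0: take 850 of its 1250 — requirement met.
Site-F: unused.
Cost = 900×9.0 + 150×14.0 + 850×17.0 + 850×23.0 = 44200.

44200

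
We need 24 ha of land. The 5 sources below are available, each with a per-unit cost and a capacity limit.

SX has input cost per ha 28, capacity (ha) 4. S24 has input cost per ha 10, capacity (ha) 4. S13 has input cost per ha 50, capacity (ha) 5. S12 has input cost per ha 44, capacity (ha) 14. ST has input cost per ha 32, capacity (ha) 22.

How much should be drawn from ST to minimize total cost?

16

Use sources in increasing cost order.
S24 (10): use full 4 — 20 ha to go.
Take 4 from SX at 28 — need 16 more.
Take 16 from ST at 32 to finish.
S12, S13: unused.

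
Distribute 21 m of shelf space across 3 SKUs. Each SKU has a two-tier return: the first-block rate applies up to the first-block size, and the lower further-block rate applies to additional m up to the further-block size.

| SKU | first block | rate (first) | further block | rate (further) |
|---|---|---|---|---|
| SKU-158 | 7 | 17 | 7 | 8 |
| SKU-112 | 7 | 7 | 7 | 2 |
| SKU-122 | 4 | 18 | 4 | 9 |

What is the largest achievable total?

275

Order all 6 blocks by rate: SKU-122/T1 18 > SKU-158/T1 17 > SKU-122/T2 9 > SKU-158/T2 8 > SKU-112/T1 7 > SKU-112/T2 2.
SKU-122 T1 at 18: fill all 4 — 17 left.
Fill SKU-158 T1 block (7 at 17) — 10 left.
Fill SKU-122 T2 block (4 at 9) — 6 left.
SKU-158/T2: +6 of 7 at 8; pool empty.
Total = 18×4 + 17×7 + 9×4 + 8×6 = 275.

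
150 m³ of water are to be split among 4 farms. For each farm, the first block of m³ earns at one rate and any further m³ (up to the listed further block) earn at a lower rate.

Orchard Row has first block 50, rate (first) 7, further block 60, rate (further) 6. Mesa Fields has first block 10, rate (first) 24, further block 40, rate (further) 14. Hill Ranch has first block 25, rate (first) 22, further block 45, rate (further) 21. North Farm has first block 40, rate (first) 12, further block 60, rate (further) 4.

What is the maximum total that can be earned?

2655

Treat each block as its own option and order by rate: Mesa Fields/tier1 24 > Hill Ranch/tier1 22 > Hill Ranch/tier2 21 > Mesa Fields/tier2 14 > North Farm/tier1 12 > Orchard Row/tier1 7 > Orchard Row/tier2 6 > North Farm/tier2 4.
Mesa Fields tier1 at 24: fill all 10 — 140 left.
Hill Ranch/tier1 (22): +25 — 115 left.
Hill Ranch tier2 at 21: fill all 45 — 70 left.
Fill Mesa Fields tier2 block (40 at 14) — 30 left.
30 remain; put them into North Farm tier1 at 12.
Total = 24×10 + 22×25 + 21×45 + 14×40 + 12×30 = 2655.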